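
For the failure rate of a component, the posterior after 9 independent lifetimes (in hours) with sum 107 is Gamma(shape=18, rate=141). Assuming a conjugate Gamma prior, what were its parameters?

Gamma(shape=9, rate=34)

Gamma–exponential conjugacy: posterior shape = α + n, posterior rate = β + Σtᵢ.
So α = 18 − 9 = 9 and β = 141 − 107 = 34.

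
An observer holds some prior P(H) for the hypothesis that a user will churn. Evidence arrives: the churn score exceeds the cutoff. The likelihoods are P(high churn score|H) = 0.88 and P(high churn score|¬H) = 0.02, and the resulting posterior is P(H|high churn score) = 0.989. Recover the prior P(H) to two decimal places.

In odds form, posterior odds = prior odds × likelihood ratio, so prior odds = posterior odds ÷ LR.
Posterior odds = 0.989/(1−0.989) = 89.9091. LR = 0.88/0.02 = 44.0000.
Prior odds = 89.9091/44.0000 = 2.0434, so P(H) = 2.0434/(1+2.0434) ≈ 0.67.

P(H) = 0.67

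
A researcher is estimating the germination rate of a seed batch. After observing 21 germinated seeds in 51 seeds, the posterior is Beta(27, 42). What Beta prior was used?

Under Beta–binomial conjugacy the posterior parameters are (a+s, b+f).
Subtract the data counts: 27−21=6, 42−30=12.

Beta(6, 12)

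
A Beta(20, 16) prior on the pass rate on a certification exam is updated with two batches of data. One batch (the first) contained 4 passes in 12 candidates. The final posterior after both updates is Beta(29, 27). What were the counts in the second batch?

Sequential conjugate updates are equivalent to a single update on the pooled data, so total successes = posterior α − prior α and total failures = posterior β − prior β.
Total across both batches: 29−20=9 passes, 27−16=11 failures.
Subtract the first batch: 9−4=5 passes and 11−8=3 failures.

5 passes and 3 failures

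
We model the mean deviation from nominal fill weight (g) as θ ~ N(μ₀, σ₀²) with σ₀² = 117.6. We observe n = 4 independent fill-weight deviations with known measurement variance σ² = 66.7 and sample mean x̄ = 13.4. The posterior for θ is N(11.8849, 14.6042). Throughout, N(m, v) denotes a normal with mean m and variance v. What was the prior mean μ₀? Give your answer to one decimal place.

μ₀ = 1.2

With known observation variance, the Normal–Normal posterior has precision τ_n = τ₀ + n/σ² and mean μ_n = (τ₀μ₀ + (n/σ²)x̄)/τ_n.
Here τ₀ = 1/117.6 = 0.008503 and τ_data = 4/66.7 = 0.059970, so τ_n = 0.068473.
Rearranging for μ₀: μ₀ = (μ_n·τ_n − τ_data·x̄)/τ₀ = (11.8849·0.068473 − 0.059970·13.4) / 0.008503 = 0.010197/0.008503 ≈ 1.2.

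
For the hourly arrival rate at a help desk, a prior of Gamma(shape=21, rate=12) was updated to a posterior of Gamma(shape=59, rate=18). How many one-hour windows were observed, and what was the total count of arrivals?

A Gamma(α, β) prior (rate parametrization) on a Poisson rate with n observations summing to S gives posterior Gamma(α+S, β+n).
Matching: Σxᵢ = 59 − 21 = 38 and n = 18 − 12 = 6.

n = 6 one-hour windows with total 38 arrivals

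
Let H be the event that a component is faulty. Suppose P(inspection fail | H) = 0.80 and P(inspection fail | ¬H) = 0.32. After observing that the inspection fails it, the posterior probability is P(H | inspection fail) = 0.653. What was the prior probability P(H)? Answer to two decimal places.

Bayes' rule in odds form gives O(H|E) = O(H)·[P(E|H)/P(E|¬H)], hence O(H) = O(H|E)/LR.
Posterior odds = 0.653/(1−0.653) = 1.8818. LR = 0.80/0.32 = 2.5000.
Prior odds = 1.8818/2.5000 = 0.7527, so P(H) = 0.7527/(1+0.7527) ≈ 0.43.

P(H) = 0.43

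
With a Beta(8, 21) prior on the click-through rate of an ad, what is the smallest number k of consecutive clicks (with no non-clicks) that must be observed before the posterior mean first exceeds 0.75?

k = 56

After k clicks and 0 non-clicks the posterior is Beta(8+k, 21), with mean (8+k)/(8+21+k).
Set (8+k)/(29+k) > 0.75 and solve: k > (0.75·29 − 8)/(1 − 0.75) = 55.000.
The smallest integer exceeding 55.000 is 56.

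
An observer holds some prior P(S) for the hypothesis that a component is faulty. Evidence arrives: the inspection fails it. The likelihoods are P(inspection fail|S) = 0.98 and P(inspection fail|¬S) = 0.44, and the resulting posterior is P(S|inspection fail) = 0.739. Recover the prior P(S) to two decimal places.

P(S) = 0.56

In odds form, posterior odds = prior odds × likelihood ratio, so prior odds = posterior odds ÷ LR.
Posterior odds = 0.739/(1−0.739) = 2.8314. LR = 0.98/0.44 = 2.2273.
Prior odds = 2.8314/2.2273 = 1.2712, so P(S) = 1.2712/(1+1.2712) ≈ 0.56.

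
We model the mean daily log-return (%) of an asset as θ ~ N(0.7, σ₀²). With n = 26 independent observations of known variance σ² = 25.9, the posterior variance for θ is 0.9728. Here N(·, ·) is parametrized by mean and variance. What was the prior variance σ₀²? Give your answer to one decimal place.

σ₀² = 41.5

Posterior precision equals prior precision plus data precision: 1/σ_n² = 1/σ₀² + n/σ².
So 1/σ₀² = 1/0.9728 − 26/25.9 = 1.027961 − 1.003861 = 0.024100.
Hence σ₀² = 1/0.024100 ≈ 41.5.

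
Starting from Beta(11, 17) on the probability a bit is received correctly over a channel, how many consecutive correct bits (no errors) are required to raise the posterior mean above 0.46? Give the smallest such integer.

After k correct bits and 0 errors the posterior is Beta(11+k, 17), with mean (11+k)/(11+17+k).
Set (11+k)/(28+k) > 0.46 and solve: k > (0.46·28 − 11)/(1 − 0.46) = 3.481.
The smallest integer exceeding 3.481 is 4, and checking k=4: (15)/(32) = 0.4688 > 0.46.

k = 4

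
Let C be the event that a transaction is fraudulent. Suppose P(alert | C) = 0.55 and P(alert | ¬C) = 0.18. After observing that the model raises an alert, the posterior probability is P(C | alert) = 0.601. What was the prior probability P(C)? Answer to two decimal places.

P(C) = 0.33

Bayes' rule in odds form gives O(C|E) = O(C)·[P(E|C)/P(E|¬C)], hence O(C) = O(C|E)/LR.
Posterior odds = 0.601/(1−0.601) = 1.5063. LR = 0.55/0.18 = 3.0556.
Prior odds = 1.5063/3.0556 = 0.4930, so P(C) = 0.4930/(1+0.4930) ≈ 0.33.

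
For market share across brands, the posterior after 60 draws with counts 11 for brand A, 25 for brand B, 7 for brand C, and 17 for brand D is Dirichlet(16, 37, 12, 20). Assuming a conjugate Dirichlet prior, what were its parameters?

Dirichlet(5, 12, 5, 3)

For a Dirichlet(α) prior with multinomial counts c, the posterior is Dirichlet(α + c) componentwise.
Subtract each count from the matching posterior parameter: 16−11=5, 37−25=12, 12−7=5, 20−17=3.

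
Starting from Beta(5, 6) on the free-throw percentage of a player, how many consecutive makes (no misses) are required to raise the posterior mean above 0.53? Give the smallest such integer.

k = 2

After k makes and 0 misses the posterior is Beta(5+k, 6), with mean (5+k)/(5+6+k).
Set (5+k)/(11+k) > 0.53 and solve: k > (0.53·11 − 5)/(1 − 0.53) = 1.766.
The smallest integer exceeding 1.766 is 2, and checking k=2: (7)/(13) = 0.5385 > 0.53.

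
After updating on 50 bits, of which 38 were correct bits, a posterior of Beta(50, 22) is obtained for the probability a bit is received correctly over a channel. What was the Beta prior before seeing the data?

Beta(12, 10)

Beta is conjugate to the binomial likelihood: posterior = Beta(α+s, β+f).
Subtract the data counts: 50−38=12, 22−12=10.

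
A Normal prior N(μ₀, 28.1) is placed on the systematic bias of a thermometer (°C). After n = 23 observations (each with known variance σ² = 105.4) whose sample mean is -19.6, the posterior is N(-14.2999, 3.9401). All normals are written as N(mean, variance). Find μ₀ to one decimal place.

The posterior mean is a precision-weighted average: μ_n = (τ₀μ₀ + τ_data·x̄)/(τ₀+τ_data), with τ₀=1/σ₀² and τ_data=n/σ².
Here τ₀ = 1/28.1 = 0.035587 and τ_data = 23/105.4 = 0.218216, so τ_n = 0.253803.
Rearranging for μ₀: μ₀ = (μ_n·τ_n − τ_data·x̄)/τ₀ = (-14.2999·0.253803 − 0.218216·-19.6) / 0.035587 = 0.647676/0.035587 ≈ 18.2.

μ₀ = 18.2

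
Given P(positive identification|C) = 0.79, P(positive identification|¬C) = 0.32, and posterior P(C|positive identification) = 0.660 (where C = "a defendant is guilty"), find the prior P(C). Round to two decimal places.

P(C) = 0.44

Bayes' rule in odds form gives O(C|E) = O(C)·[P(E|C)/P(E|¬C)], hence O(C) = O(C|E)/LR.
Posterior odds = 0.660/(1−0.660) = 1.9412. LR = 0.79/0.32 = 2.4688.
Prior odds = 1.9412/2.4688 = 0.7863, so P(C) = 0.7863/(1+0.7863) ≈ 0.44.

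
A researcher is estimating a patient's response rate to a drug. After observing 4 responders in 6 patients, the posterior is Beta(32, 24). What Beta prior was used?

Beta(28, 22)

Beta is conjugate to the binomial likelihood: posterior = Beta(α+s, β+f).
Subtract the data counts: 32−4=28, 24−2=22.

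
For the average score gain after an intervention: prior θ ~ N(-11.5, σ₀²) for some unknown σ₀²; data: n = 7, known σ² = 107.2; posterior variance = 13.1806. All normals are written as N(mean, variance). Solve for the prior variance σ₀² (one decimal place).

For the Normal–Normal model with known σ², precisions add: τ_n = τ₀ + n/σ².
So 1/σ₀² = 1/13.1806 − 7/107.2 = 0.075869 − 0.065299 = 0.010570.
Hence σ₀² = 1/0.010570 ≈ 94.6.

σ₀² = 94.6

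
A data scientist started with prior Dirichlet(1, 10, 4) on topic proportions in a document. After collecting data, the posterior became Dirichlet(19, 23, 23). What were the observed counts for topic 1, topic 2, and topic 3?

counts (18, 13, 19)

For a Dirichlet(α) prior with multinomial counts c, the posterior is Dirichlet(α + c) componentwise.
Counts are posterior − prior componentwise: 19−1=18, 23−10=13, 23−4=19.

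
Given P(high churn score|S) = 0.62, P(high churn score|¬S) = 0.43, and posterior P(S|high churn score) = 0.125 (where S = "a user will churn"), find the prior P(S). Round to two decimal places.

P(S) = 0.09

Bayes' rule in odds form gives O(S|E) = O(S)·[P(E|S)/P(E|¬S)], hence O(S) = O(S|E)/LR.
Posterior odds = 0.125/(1−0.125) = 0.1429. LR = 0.62/0.43 = 1.4419.
Prior odds = 0.1429/1.4419 = 0.0991, so P(S) = 0.0991/(1+0.0991) ≈ 0.09.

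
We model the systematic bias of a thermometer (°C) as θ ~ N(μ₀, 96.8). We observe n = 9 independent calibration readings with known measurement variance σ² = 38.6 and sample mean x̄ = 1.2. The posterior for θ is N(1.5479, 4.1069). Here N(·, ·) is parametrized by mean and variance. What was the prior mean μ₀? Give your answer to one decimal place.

With known observation variance, the Normal–Normal posterior has precision τ_n = τ₀ + n/σ² and mean μ_n = (τ₀μ₀ + (n/σ²)x̄)/τ_n.
Here τ₀ = 1/96.8 = 0.010331 and τ_data = 9/38.6 = 0.233161, so τ_n = 0.243492.
Rearranging for μ₀: μ₀ = (μ_n·τ_n − τ_data·x̄)/τ₀ = (1.5479·0.243492 − 0.233161·1.2) / 0.010331 = 0.097108/0.010331 ≈ 9.4.

μ₀ = 9.4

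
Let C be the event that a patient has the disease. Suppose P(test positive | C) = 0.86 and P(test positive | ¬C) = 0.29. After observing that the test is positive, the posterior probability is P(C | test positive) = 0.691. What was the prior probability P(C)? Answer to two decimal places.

P(C) = 0.43

In odds form, posterior odds = prior odds × likelihood ratio, so prior odds = posterior odds ÷ LR.
Posterior odds = 0.691/(1−0.691) = 2.2362. LR = 0.86/0.29 = 2.9655.
Prior odds = 2.2362/2.9655 = 0.7541, so P(C) = 0.7541/(1+0.7541) ≈ 0.43.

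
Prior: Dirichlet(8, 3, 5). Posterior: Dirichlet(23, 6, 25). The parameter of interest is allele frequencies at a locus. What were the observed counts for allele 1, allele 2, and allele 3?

counts (15, 3, 20)

For a Dirichlet(α) prior with multinomial counts c, the posterior is Dirichlet(α + c) componentwise.
Counts are posterior − prior componentwise: 23−8=15, 6−3=3, 25−5=20.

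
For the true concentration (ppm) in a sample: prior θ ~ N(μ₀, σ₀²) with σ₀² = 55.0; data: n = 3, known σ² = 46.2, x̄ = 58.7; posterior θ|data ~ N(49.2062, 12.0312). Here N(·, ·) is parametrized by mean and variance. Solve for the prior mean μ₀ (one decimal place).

μ₀ = 15.3

With known observation variance, the Normal–Normal posterior has precision τ_n = τ₀ + n/σ² and mean μ_n = (τ₀μ₀ + (n/σ²)x̄)/τ_n.
Here τ₀ = 1/55.0 = 0.018182 and τ_data = 3/46.2 = 0.064935, so τ_n = 0.083117.
Rearranging for μ₀: μ₀ = (μ_n·τ_n − τ_data·x̄)/τ₀ = (49.2062·0.083117 − 0.064935·58.7) / 0.018182 = 0.278187/0.018182 ≈ 15.3.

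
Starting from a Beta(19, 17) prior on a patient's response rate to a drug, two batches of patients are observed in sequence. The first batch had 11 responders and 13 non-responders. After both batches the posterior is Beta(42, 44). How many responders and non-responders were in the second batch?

Sequential conjugate updates are equivalent to a single update on the pooled data, so total successes = posterior α − prior α and total failures = posterior β − prior β.
Total across both batches: 42−19=23 responders, 44−17=27 non-responders.
Subtract the first batch: 23−11=12 responders and 27−13=14 non-responders.

12 responders and 14 non-responders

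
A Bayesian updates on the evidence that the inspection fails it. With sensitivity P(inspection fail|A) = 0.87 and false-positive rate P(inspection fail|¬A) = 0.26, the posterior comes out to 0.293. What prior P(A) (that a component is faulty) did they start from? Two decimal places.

P(A) = 0.11

In odds form, posterior odds = prior odds × likelihood ratio, so prior odds = posterior odds ÷ LR.
Posterior odds = 0.293/(1−0.293) = 0.4144. LR = 0.87/0.26 = 3.3462.
Prior odds = 0.4144/3.3462 = 0.1238, so P(A) = 0.1238/(1+0.1238) ≈ 0.11.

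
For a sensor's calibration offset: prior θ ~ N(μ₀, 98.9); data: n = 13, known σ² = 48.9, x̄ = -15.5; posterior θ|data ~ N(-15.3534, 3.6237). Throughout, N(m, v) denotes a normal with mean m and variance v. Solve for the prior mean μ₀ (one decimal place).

μ₀ = -11.5

With known observation variance, the Normal–Normal posterior has precision τ_n = τ₀ + n/σ² and mean μ_n = (τ₀μ₀ + (n/σ²)x̄)/τ_n.
Here τ₀ = 1/98.9 = 0.010111 and τ_data = 13/48.9 = 0.265849, so τ_n = 0.275960.
Rearranging for μ₀: μ₀ = (μ_n·τ_n − τ_data·x̄)/τ₀ = (-15.3534·0.275960 − 0.265849·-15.5) / 0.010111 = -0.116265/0.010111 ≈ -11.5.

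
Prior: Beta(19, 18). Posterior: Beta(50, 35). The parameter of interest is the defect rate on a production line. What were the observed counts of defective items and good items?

31 defective items and 17 good items

A Beta(α, β) prior with s successes and f failures in binomial data gives a Beta(α+s, β+f) posterior.
So s = 50 − 19 = 31 and f = 35 − 18 = 17.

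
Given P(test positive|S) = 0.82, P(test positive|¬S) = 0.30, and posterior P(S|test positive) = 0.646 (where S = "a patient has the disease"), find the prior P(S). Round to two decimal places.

P(S) = 0.40

Bayes' rule in odds form gives O(S|E) = O(S)·[P(E|S)/P(E|¬S)], hence O(S) = O(S|E)/LR.
Posterior odds = 0.646/(1−0.646) = 1.8249. LR = 0.82/0.30 = 2.7333.
Prior odds = 1.8249/2.7333 = 0.6677, so P(S) = 0.6677/(1+0.6677) ≈ 0.40.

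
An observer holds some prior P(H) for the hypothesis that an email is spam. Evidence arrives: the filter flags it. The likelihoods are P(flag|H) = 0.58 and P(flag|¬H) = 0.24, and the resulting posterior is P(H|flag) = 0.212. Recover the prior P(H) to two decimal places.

P(H) = 0.10

Bayes' rule in odds form gives O(H|E) = O(H)·[P(E|H)/P(E|¬H)], hence O(H) = O(H|E)/LR.
Posterior odds = 0.212/(1−0.212) = 0.2690. LR = 0.58/0.24 = 2.4167.
Prior odds = 0.2690/2.4167 = 0.1113, so P(H) = 0.1113/(1+0.1113) ≈ 0.10.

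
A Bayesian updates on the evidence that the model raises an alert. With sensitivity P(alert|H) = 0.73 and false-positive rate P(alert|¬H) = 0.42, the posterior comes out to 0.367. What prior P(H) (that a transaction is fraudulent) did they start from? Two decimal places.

Bayes' rule in odds form gives O(H|E) = O(H)·[P(E|H)/P(E|¬H)], hence O(H) = O(H|E)/LR.
Posterior odds = 0.367/(1−0.367) = 0.5798. LR = 0.73/0.42 = 1.7381.
Prior odds = 0.5798/1.7381 = 0.3336, so P(H) = 0.3336/(1+0.3336) ≈ 0.25.

P(H) = 0.25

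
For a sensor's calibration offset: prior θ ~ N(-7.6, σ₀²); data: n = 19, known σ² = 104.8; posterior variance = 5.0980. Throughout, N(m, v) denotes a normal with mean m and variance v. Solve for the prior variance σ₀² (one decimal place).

σ₀² = 67.3

For the Normal–Normal model with known σ², precisions add: τ_n = τ₀ + n/σ².
So 1/σ₀² = 1/5.0980 − 19/104.8 = 0.196155 − 0.181298 = 0.014857.
Hence σ₀² = 1/0.014857 ≈ 67.3.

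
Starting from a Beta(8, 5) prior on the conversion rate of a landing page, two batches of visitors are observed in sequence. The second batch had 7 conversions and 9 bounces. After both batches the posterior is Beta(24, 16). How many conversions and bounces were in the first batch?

9 conversions and 2 bounces

Because Beta–binomial updating is additive in the counts, the combined data contributed (α_post−α_prior, β_post−β_prior) successes and failures.
Total across both batches: 24−8=16 conversions, 16−5=11 bounces.
Subtract the second batch: 16−7=9 conversions and 11−9=2 bounces.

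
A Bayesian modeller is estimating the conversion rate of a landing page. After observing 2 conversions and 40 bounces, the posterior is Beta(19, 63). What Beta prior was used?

Beta(17, 23)

Under Beta–binomial conjugacy the posterior parameters are (α+s, β+f).
So α = 19 − 2 = 17 and β = 63 − 40 = 23.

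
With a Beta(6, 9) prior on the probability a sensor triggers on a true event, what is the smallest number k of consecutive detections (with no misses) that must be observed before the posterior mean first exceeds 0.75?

After k detections and 0 misses the posterior is Beta(6+k, 9), with mean (6+k)/(6+9+k).
Set (6+k)/(15+k) > 0.75 and solve: k > (0.75·15 − 6)/(1 − 0.75) = 21.000.
The smallest integer exceeding 21.000 is 22.

k = 22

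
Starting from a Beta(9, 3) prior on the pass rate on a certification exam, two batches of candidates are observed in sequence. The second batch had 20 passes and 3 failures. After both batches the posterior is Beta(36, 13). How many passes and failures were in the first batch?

7 passes and 7 failures

Because Beta–binomial updating is additive in the counts, the combined data contributed (α_post−α_prior, β_post−β_prior) successes and failures.
Total across both batches: 36−9=27 passes, 13−3=10 failures.
Subtract the second batch: 27−20=7 passes and 10−3=7 failures.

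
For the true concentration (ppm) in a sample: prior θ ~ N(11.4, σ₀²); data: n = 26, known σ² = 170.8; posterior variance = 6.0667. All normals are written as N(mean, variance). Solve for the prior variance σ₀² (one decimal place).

σ₀² = 79.3

Posterior precision equals prior precision plus data precision: 1/σ_n² = 1/σ₀² + n/σ².
So 1/σ₀² = 1/6.0667 − 26/170.8 = 0.164834 − 0.152225 = 0.012609.
Hence σ₀² = 1/0.012609 ≈ 79.3.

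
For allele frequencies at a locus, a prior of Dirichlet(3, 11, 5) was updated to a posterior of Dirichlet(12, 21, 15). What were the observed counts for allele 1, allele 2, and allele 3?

For a Dirichlet(α) prior with multinomial counts c, the posterior is Dirichlet(α + c) componentwise.
Counts are posterior − prior componentwise: 12−3=9, 21−11=10, 15−5=10.

counts (9, 10, 10)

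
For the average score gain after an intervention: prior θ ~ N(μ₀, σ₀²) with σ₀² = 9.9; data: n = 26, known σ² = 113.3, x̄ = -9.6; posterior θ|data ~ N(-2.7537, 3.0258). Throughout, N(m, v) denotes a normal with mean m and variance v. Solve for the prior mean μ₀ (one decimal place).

μ₀ = 12.8

The posterior mean is a precision-weighted average: μ_n = (τ₀μ₀ + τ_data·x̄)/(τ₀+τ_data), with τ₀=1/σ₀² and τ_data=n/σ².
Here τ₀ = 1/9.9 = 0.101010 and τ_data = 26/113.3 = 0.229479, so τ_n = 0.330489.
Rearranging for μ₀: μ₀ = (μ_n·τ_n − τ_data·x̄)/τ₀ = (-2.7537·0.330489 − 0.229479·-9.6) / 0.101010 = 1.292931/0.101010 ≈ 12.8.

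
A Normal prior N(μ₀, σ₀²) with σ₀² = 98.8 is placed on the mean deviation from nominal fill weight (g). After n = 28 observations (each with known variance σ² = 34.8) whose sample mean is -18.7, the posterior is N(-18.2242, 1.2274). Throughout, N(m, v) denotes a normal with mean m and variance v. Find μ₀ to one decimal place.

μ₀ = 19.6

The posterior mean is a precision-weighted average: μ_n = (τ₀μ₀ + τ_data·x̄)/(τ₀+τ_data), with τ₀=1/σ₀² and τ_data=n/σ².
Here τ₀ = 1/98.8 = 0.010121 and τ_data = 28/34.8 = 0.804598, so τ_n = 0.814719.
Rearranging for μ₀: μ₀ = (μ_n·τ_n − τ_data·x̄)/τ₀ = (-18.2242·0.814719 − 0.804598·-18.7) / 0.010121 = 0.198381/0.010121 ≈ 19.6.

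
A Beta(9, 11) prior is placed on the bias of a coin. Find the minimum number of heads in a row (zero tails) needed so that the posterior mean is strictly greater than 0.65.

After k heads and 0 tails the posterior is Beta(9+k, 11), with mean (9+k)/(9+11+k).
Set (9+k)/(20+k) > 0.65 and solve: k > (0.65·20 − 9)/(1 − 0.65) = 11.429.
The smallest integer exceeding 11.429 is 12, and checking k=12: (21)/(32) = 0.6562 > 0.65.

k = 12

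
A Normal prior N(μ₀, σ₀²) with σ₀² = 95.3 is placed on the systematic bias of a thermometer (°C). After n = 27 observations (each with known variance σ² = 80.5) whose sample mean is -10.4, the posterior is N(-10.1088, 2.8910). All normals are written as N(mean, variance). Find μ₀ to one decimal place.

μ₀ = -0.8

The posterior mean is a precision-weighted average: μ_n = (τ₀μ₀ + τ_data·x̄)/(τ₀+τ_data), with τ₀=1/σ₀² and τ_data=n/σ².
Here τ₀ = 1/95.3 = 0.010493 and τ_data = 27/80.5 = 0.335404, so τ_n = 0.345897.
Rearranging for μ₀: μ₀ = (μ_n·τ_n − τ_data·x̄)/τ₀ = (-10.1088·0.345897 − 0.335404·-10.4) / 0.010493 = -0.008402/0.010493 ≈ -0.8.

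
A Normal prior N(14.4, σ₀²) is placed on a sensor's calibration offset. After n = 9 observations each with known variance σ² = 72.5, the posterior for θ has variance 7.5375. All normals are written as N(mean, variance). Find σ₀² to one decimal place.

σ₀² = 117.2

Posterior precision equals prior precision plus data precision: 1/σ_n² = 1/σ₀² + n/σ².
So 1/σ₀² = 1/7.5375 − 9/72.5 = 0.132670 − 0.124138 = 0.008532.
Hence σ₀² = 1/0.008532 ≈ 117.2.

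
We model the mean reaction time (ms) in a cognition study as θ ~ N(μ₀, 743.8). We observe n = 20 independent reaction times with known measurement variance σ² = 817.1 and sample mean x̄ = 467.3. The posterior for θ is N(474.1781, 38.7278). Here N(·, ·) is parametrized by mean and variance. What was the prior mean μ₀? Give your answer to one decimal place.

μ₀ = 599.4

With known observation variance, the Normal–Normal posterior has precision τ_n = τ₀ + n/σ² and mean μ_n = (τ₀μ₀ + (n/σ²)x̄)/τ_n.
Here τ₀ = 1/743.8 = 0.001344 and τ_data = 20/817.1 = 0.024477, so τ_n = 0.025821.
Rearranging for μ₀: μ₀ = (μ_n·τ_n − τ_data·x̄)/τ₀ = (474.1781·0.025821 − 0.024477·467.3) / 0.001344 = 0.805651/0.001344 ≈ 599.4.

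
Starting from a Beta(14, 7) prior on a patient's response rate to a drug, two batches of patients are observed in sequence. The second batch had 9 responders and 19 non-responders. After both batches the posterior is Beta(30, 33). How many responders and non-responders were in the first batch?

Because Beta–binomial updating is additive in the counts, the combined data contributed (α_post−α_prior, β_post−β_prior) successes and failures.
Total across both batches: 30−14=16 responders, 33−7=26 non-responders.
Subtract the second batch: 16−9=7 responders and 26−19=7 non-responders.

7 responders and 7 non-responders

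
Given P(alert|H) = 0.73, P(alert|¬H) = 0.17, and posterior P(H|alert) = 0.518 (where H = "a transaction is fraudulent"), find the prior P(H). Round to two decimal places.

P(H) = 0.20

Bayes' rule in odds form gives O(H|E) = O(H)·[P(E|H)/P(E|¬H)], hence O(H) = O(H|E)/LR.
Posterior odds = 0.518/(1−0.518) = 1.0747. LR = 0.73/0.17 = 4.2941.
Prior odds = 1.0747/4.2941 = 0.2503, so P(H) = 0.2503/(1+0.2503) ≈ 0.20.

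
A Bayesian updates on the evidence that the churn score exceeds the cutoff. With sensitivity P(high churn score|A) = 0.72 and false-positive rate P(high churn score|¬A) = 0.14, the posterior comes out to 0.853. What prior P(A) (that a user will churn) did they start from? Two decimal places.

In odds form, posterior odds = prior odds × likelihood ratio, so prior odds = posterior odds ÷ LR.
Posterior odds = 0.853/(1−0.853) = 5.8027. LR = 0.72/0.14 = 5.1429.
Prior odds = 5.8027/5.1429 = 1.1283, so P(A) = 1.1283/(1+1.1283) ≈ 0.53.

P(A) = 0.53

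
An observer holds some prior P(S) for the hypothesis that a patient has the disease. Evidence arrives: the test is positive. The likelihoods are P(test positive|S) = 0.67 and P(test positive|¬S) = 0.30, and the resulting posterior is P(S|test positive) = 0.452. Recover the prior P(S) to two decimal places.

Bayes' rule in odds form gives O(S|E) = O(S)·[P(E|S)/P(E|¬S)], hence O(S) = O(S|E)/LR.
Posterior odds = 0.452/(1−0.452) = 0.8248. LR = 0.67/0.30 = 2.2333.
Prior odds = 0.8248/2.2333 = 0.3693, so P(S) = 0.3693/(1+0.3693) ≈ 0.27.

P(S) = 0.27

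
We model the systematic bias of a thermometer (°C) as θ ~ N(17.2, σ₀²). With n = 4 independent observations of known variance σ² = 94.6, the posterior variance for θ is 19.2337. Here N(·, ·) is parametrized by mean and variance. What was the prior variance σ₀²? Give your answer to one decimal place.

For the Normal–Normal model with known σ², precisions add: τ_n = τ₀ + n/σ².
So 1/σ₀² = 1/19.2337 − 4/94.6 = 0.051992 − 0.042283 = 0.009709.
Hence σ₀² = 1/0.009709 ≈ 103.0.

σ₀² = 103.0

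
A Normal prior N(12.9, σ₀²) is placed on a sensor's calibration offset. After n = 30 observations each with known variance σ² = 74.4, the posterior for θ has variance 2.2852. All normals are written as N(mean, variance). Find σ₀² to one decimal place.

σ₀² = 29.1

For the Normal–Normal model with known σ², precisions add: τ_n = τ₀ + n/σ².
So 1/σ₀² = 1/2.2852 − 30/74.4 = 0.437598 − 0.403226 = 0.034372.
Hence σ₀² = 1/0.034372 ≈ 29.1.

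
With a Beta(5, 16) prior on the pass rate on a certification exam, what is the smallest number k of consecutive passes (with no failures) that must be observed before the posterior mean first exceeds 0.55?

k = 15

After k passes and 0 failures the posterior is Beta(5+k, 16), with mean (5+k)/(5+16+k).
Set (5+k)/(21+k) > 0.55 and solve: k > (0.55·21 − 5)/(1 − 0.55) = 14.556.
The smallest integer exceeding 14.556 is 15, and checking k=15: (20)/(36) = 0.5556 > 0.55.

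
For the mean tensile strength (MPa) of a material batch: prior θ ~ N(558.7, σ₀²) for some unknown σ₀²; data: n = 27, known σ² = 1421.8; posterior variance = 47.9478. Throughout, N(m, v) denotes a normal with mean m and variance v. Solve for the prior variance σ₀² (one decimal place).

σ₀² = 535.9

Posterior precision equals prior precision plus data precision: 1/σ_n² = 1/σ₀² + n/σ².
So 1/σ₀² = 1/47.9478 − 27/1421.8 = 0.020856 − 0.018990 = 0.001866.
Hence σ₀² = 1/0.001866 ≈ 535.9.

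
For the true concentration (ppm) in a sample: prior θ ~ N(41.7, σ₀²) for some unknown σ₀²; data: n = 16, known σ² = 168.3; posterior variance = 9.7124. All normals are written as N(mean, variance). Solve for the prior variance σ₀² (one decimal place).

σ₀² = 126.7

Posterior precision equals prior precision plus data precision: 1/σ_n² = 1/σ₀² + n/σ².
So 1/σ₀² = 1/9.7124 − 16/168.3 = 0.102961 − 0.095068 = 0.007893.
Hence σ₀² = 1/0.007893 ≈ 126.7.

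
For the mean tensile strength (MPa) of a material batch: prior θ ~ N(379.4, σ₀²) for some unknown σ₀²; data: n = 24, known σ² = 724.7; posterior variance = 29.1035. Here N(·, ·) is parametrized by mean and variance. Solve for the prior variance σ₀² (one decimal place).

σ₀² = 804.5

Posterior precision equals prior precision plus data precision: 1/σ_n² = 1/σ₀² + n/σ².
So 1/σ₀² = 1/29.1035 − 24/724.7 = 0.034360 − 0.033117 = 0.001243.
Hence σ₀² = 1/0.001243 ≈ 804.5.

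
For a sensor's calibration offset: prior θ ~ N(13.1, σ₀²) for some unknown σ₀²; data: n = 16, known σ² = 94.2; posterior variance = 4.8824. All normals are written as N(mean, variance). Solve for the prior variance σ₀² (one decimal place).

Posterior precision equals prior precision plus data precision: 1/σ_n² = 1/σ₀² + n/σ².
So 1/σ₀² = 1/4.8824 − 16/94.2 = 0.204817 − 0.169851 = 0.034966.
Hence σ₀² = 1/0.034966 ≈ 28.6.

σ₀² = 28.6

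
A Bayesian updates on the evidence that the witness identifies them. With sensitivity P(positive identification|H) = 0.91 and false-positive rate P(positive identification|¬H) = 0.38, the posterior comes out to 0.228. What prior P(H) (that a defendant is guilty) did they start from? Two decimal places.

Bayes' rule in odds form gives O(H|E) = O(H)·[P(E|H)/P(E|¬H)], hence O(H) = O(H|E)/LR.
Posterior odds = 0.228/(1−0.228) = 0.2953. LR = 0.91/0.38 = 2.3947.
Prior odds = 0.2953/2.3947 = 0.1233, so P(H) = 0.1233/(1+0.1233) ≈ 0.11.

P(H) = 0.11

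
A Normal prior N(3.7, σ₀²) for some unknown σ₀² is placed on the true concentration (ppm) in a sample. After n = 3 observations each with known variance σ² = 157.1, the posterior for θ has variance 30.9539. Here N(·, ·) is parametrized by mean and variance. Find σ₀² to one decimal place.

Posterior precision equals prior precision plus data precision: 1/σ_n² = 1/σ₀² + n/σ².
So 1/σ₀² = 1/30.9539 − 3/157.1 = 0.032306 − 0.019096 = 0.013210.
Hence σ₀² = 1/0.013210 ≈ 75.7.

σ₀² = 75.7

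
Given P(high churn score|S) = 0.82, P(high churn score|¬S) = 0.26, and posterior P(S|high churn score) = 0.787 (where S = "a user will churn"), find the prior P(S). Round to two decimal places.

P(S) = 0.54

Bayes' rule in odds form gives O(S|E) = O(S)·[P(E|S)/P(E|¬S)], hence O(S) = O(S|E)/LR.
Posterior odds = 0.787/(1−0.787) = 3.6948. LR = 0.82/0.26 = 3.1538.
Prior odds = 3.6948/3.1538 = 1.1715, so P(S) = 1.1715/(1+1.1715) ≈ 0.54.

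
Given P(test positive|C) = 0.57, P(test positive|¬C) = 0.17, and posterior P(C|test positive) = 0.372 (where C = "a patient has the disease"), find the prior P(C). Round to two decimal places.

P(C) = 0.15

In odds form, posterior odds = prior odds × likelihood ratio, so prior odds = posterior odds ÷ LR.
Posterior odds = 0.372/(1−0.372) = 0.5924. LR = 0.57/0.17 = 3.3529.
Prior odds = 0.5924/3.3529 = 0.1767, so P(C) = 0.1767/(1+0.1767) ≈ 0.15.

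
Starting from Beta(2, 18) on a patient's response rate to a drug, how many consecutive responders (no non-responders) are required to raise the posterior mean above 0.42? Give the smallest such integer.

After k responders and 0 non-responders the posterior is Beta(2+k, 18), with mean (2+k)/(2+18+k).
Set (2+k)/(20+k) > 0.42 and solve: k > (0.42·20 − 2)/(1 − 0.42) = 11.034.
The smallest integer exceeding 11.034 is 12.

k = 12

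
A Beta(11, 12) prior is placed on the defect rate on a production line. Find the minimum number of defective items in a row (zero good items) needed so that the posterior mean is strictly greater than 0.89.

After k defective items and 0 good items the posterior is Beta(11+k, 12), with mean (11+k)/(11+12+k).
Set (11+k)/(23+k) > 0.89 and solve: k > (0.89·23 − 11)/(1 − 0.89) = 86.091.
The smallest integer exceeding 86.091 is 87, and checking k=87: (98)/(110) = 0.8909 > 0.89.

k = 87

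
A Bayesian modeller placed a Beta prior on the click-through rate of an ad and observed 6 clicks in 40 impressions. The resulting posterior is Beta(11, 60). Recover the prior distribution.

A Beta(a, b) prior with s successes and f failures in binomial data gives a Beta(a+s, b+f) posterior.
So a = 11 − 6 = 5 and b = 60 − 34 = 26.

Beta(5, 26)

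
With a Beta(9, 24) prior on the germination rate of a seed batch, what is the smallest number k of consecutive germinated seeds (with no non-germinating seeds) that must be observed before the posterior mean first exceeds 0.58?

k = 25

After k germinated seeds and 0 non-germinating seeds the posterior is Beta(9+k, 24), with mean (9+k)/(9+24+k).
Set (9+k)/(33+k) > 0.58 and solve: k > (0.58·33 − 9)/(1 − 0.58) = 24.143.
The smallest integer exceeding 24.143 is 25, and checking k=25: (34)/(58) = 0.5862 > 0.58.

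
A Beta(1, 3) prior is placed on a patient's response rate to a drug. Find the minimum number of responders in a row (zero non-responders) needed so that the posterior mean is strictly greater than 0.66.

k = 5

After k responders and 0 non-responders the posterior is Beta(1+k, 3), with mean (1+k)/(1+3+k).
Set (1+k)/(4+k) > 0.66 and solve: k > (0.66·4 − 1)/(1 − 0.66) = 4.824.
The smallest integer exceeding 4.824 is 5.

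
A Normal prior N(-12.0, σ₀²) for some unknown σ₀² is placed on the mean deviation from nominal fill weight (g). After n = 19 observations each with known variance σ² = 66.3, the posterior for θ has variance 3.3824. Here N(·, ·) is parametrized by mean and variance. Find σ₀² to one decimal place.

σ₀² = 110.2

For the Normal–Normal model with known σ², precisions add: τ_n = τ₀ + n/σ².
So 1/σ₀² = 1/3.3824 − 19/66.3 = 0.295648 − 0.286576 = 0.009072.
Hence σ₀² = 1/0.009072 ≈ 110.2.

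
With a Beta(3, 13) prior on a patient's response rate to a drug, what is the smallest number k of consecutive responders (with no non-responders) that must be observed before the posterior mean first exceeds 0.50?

k = 11

After k responders and 0 non-responders the posterior is Beta(3+k, 13), with mean (3+k)/(3+13+k).
Set (3+k)/(16+k) > 0.50 and solve: k > (0.50·16 − 3)/(1 − 0.50) = 10.000.
The smallest integer exceeding 10.000 is 11.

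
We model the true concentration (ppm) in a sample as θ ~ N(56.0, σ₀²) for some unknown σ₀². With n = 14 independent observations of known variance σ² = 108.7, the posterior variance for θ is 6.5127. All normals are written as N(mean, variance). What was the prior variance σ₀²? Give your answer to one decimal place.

Posterior precision equals prior precision plus data precision: 1/σ_n² = 1/σ₀² + n/σ².
So 1/σ₀² = 1/6.5127 − 14/108.7 = 0.153546 − 0.128795 = 0.024751.
Hence σ₀² = 1/0.024751 ≈ 40.4.

σ₀² = 40.4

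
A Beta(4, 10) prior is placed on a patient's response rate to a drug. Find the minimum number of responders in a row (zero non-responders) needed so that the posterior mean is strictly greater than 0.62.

After k responders and 0 non-responders the posterior is Beta(4+k, 10), with mean (4+k)/(4+10+k).
Set (4+k)/(14+k) > 0.62 and solve: k > (0.62·14 − 4)/(1 − 0.62) = 12.316.
The smallest integer exceeding 12.316 is 13, and checking k=13: (17)/(27) = 0.6296 > 0.62.

k = 13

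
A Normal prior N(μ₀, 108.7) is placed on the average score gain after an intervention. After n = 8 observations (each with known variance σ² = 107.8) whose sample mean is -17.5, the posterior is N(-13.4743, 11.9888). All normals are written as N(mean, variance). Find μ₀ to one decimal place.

The posterior mean is a precision-weighted average: μ_n = (τ₀μ₀ + τ_data·x̄)/(τ₀+τ_data), with τ₀=1/σ₀² and τ_data=n/σ².
Here τ₀ = 1/108.7 = 0.009200 and τ_data = 8/107.8 = 0.074212, so τ_n = 0.083412.
Rearranging for μ₀: μ₀ = (μ_n·τ_n − τ_data·x̄)/τ₀ = (-13.4743·0.083412 − 0.074212·-17.5) / 0.009200 = 0.174792/0.009200 ≈ 19.0.

μ₀ = 19.0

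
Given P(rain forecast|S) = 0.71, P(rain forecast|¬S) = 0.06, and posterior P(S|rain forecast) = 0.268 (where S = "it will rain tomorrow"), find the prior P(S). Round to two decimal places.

P(S) = 0.03

Bayes' rule in odds form gives O(S|E) = O(S)·[P(E|S)/P(E|¬S)], hence O(S) = O(S|E)/LR.
Posterior odds = 0.268/(1−0.268) = 0.3661. LR = 0.71/0.06 = 11.8333.
Prior odds = 0.3661/11.8333 = 0.0309, so P(S) = 0.0309/(1+0.0309) ≈ 0.03.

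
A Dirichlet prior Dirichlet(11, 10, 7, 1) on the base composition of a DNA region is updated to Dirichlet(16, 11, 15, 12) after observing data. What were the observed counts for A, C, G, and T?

For a Dirichlet(α) prior with multinomial counts c, the posterior is Dirichlet(α + c) componentwise.
Counts are posterior − prior componentwise: 16−11=5, 11−10=1, 15−7=8, 12−1=11.

counts (5, 1, 8, 11)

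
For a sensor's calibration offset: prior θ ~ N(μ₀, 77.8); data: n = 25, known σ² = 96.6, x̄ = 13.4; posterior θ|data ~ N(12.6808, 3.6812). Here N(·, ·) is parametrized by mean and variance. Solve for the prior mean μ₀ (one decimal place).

μ₀ = -1.8

With known observation variance, the Normal–Normal posterior has precision τ_n = τ₀ + n/σ² and mean μ_n = (τ₀μ₀ + (n/σ²)x̄)/τ_n.
Here τ₀ = 1/77.8 = 0.012853 and τ_data = 25/96.6 = 0.258799, so τ_n = 0.271652.
Rearranging for μ₀: μ₀ = (μ_n·τ_n − τ_data·x̄)/τ₀ = (12.6808·0.271652 − 0.258799·13.4) / 0.012853 = -0.023142/0.012853 ≈ -1.8.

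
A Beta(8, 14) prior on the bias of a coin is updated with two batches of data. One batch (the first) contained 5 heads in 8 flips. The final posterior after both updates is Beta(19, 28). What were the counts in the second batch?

6 heads and 11 tails

Sequential conjugate updates are equivalent to a single update on the pooled data, so total successes = posterior α − prior α and total failures = posterior β − prior β.
Total across both batches: 19−8=11 heads, 28−14=14 tails.
Subtract the first batch: 11−5=6 heads and 14−3=11 tails.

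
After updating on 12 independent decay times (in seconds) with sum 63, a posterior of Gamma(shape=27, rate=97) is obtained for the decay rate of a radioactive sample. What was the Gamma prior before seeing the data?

Gamma–exponential conjugacy: posterior shape = α + n, posterior rate = β + Σtᵢ.
So α = 27 − 12 = 15 and β = 97 − 63 = 34.

Gamma(shape=15, rate=34)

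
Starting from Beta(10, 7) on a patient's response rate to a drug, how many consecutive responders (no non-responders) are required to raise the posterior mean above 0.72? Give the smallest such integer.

After k responders and 0 non-responders the posterior is Beta(10+k, 7), with mean (10+k)/(10+7+k).
Set (10+k)/(17+k) > 0.72 and solve: k > (0.72·17 − 10)/(1 − 0.72) = 8.000.
The smallest integer exceeding 8.000 is 9.

k = 9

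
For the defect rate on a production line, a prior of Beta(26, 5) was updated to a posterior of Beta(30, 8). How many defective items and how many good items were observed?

4 defective items and 3 good items

A Beta(α, β) prior with s successes and f failures in binomial data gives a Beta(α+s, β+f) posterior.
Match parameters: s=30−26=4, f=8−5=3.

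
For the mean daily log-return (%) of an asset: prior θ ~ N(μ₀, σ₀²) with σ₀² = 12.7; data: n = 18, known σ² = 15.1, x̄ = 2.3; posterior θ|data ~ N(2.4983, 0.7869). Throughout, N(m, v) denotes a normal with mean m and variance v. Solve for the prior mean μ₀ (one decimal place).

μ₀ = 5.5

With known observation variance, the Normal–Normal posterior has precision τ_n = τ₀ + n/σ² and mean μ_n = (τ₀μ₀ + (n/σ²)x̄)/τ_n.
Here τ₀ = 1/12.7 = 0.078740 and τ_data = 18/15.1 = 1.192053, so τ_n = 1.270793.
Rearranging for μ₀: μ₀ = (μ_n·τ_n − τ_data·x̄)/τ₀ = (2.4983·1.270793 − 1.192053·2.3) / 0.078740 = 0.433100/0.078740 ≈ 5.5.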